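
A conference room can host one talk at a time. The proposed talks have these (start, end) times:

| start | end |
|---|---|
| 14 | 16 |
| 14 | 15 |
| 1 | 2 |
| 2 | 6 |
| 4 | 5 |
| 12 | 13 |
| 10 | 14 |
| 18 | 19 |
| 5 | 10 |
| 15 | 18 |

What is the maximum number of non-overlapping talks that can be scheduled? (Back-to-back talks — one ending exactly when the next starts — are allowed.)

7

Sort by end time and greedily take each interval whose start is ≥ the last chosen end.
Sorted by end: (1,2)  (4,5)  (2,6)  (5,10)  (12,13)  (10,14)  (14,15)  (14,16)  (15,18)  (18,19)
take (1,2); take (4,5); take (5,10); take (12,13); skip (10,14); take (14,15); take (15,18); take (18,19).
Selected 7 talks.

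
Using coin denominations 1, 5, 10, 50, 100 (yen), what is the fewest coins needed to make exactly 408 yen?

Use the largest denomination that fits, subtract, and repeat.
408 = 4×100 + 1×5 + 3×1
Total coins = 4 + 1 + 3 = 8

8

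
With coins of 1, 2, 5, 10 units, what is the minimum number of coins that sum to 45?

5

Use the largest denomination that fits, subtract, and repeat.
45 − 4×10→5 − 1×5→0
Total coins = 4 + 1 = 5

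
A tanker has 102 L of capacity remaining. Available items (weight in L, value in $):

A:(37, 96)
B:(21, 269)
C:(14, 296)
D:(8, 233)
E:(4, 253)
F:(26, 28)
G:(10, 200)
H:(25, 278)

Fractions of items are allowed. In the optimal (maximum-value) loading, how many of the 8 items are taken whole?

6

Greedy by value/weight ratio, highest first.
Order: E (253/4=63.25) > D (233/8=29.12) > C (296/14=21.14) > G (200/10=20.00) > B (269/21=12.81) > H (278/25=11.12) > A (96/37=2.59) > F (28/26=1.08)
Fill: take E (4 @ 253) → take D (8 @ 233) → take C (14 @ 296) → take G (10 @ 200) → take B (21 @ 269) → take H (25 @ 278) → take 20/37 of A → 51.89; 102/102 used.
6 item(s) taken whole; one partial (take 20/37 of A).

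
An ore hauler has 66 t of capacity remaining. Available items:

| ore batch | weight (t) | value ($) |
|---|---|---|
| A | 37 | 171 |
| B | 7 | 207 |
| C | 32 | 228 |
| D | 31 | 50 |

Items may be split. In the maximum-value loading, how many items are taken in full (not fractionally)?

Greedy by value/weight ratio, highest first.
Order: B (207/7=29.57) > C (228/32=7.12) > A (171/37=4.62) > D (50/31=1.61)
Fill: take B (7 @ 207) → take C (32 @ 228) → take 27/37 of A → 124.78; 66/66 used.
2 item(s) taken whole; one partial (take 27/37 of A).

2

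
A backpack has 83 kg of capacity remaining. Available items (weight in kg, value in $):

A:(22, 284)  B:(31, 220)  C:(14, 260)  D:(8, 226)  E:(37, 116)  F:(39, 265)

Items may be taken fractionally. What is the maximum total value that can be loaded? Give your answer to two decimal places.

Sort by value per unit weight and fill in that order.
Ratios (sorted): D 28.25, C 18.57, A 12.91, B 7.10, F 6.79, E 3.14
take D (8 @ 226); take C (14 @ 260); take A (22 @ 284); take B (31 @ 220); take 8/39 of F → 54.36. Capacity used 83/83.
Total value = 1044.36

1044.36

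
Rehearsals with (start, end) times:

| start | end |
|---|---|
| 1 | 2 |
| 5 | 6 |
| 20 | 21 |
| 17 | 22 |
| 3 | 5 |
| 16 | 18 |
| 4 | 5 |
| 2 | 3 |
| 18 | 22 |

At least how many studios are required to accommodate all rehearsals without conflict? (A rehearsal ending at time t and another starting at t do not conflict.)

3

The answer is the maximum number of intervals overlapping at any instant.
starts: [1, 2, 3, 4, 5, 16, 17, 18, 20]
ends:   [2, 3, 5, 5, 6, 18, 21, 22, 22]
s1→1 e2→0 s2→1 e3→0 s3→1 s4→2 e5→1 e5→0 s5→1 e6→0 s16→1 s17→2 e18→1 s18→2 s20→3  — peak 3.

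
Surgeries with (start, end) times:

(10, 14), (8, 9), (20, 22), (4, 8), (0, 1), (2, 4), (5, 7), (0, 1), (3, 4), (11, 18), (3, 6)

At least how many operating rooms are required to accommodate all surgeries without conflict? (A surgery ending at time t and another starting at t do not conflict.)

Events (time:±→running): 0:+→1 0:+→2 1:-→1 1:-→0 2:+→1 3:+→2 3:+→3 … peak 3.

3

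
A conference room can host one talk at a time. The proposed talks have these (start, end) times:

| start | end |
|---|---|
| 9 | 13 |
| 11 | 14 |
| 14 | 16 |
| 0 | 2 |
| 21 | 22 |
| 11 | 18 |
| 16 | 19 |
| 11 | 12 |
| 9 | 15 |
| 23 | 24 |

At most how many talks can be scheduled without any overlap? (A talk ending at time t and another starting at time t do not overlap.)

Sort by end time and greedily take each interval whose start is ≥ the last chosen end.
Sorted by end: (0,2)  (11,12)  (9,13)  (11,14)  (9,15)  (14,16)  (11,18)  (16,19)  (21,22)  (23,24)
take (0,2); take (11,12); take (14,16); take (16,19); take (21,22); take (23,24).
Selected 6 talks.

6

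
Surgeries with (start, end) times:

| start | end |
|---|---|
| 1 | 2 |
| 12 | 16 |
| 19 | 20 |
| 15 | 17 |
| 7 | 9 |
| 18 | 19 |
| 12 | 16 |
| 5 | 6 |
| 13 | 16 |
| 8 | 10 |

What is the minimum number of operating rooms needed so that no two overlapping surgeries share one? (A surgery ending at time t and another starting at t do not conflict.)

4

The answer is the maximum number of intervals overlapping at any instant.
starts: [1, 5, 7, 8, 12, 12, 13, 15, 18, 19]
ends:   [2, 6, 9, 10, 16, 16, 16, 17, 19, 20]
s1→1 e2→0 s5→1 e6→0 s7→1 s8→2 e9→1 e10→0 s12→1 s12→2 s13→3 s15→4  — peak 4.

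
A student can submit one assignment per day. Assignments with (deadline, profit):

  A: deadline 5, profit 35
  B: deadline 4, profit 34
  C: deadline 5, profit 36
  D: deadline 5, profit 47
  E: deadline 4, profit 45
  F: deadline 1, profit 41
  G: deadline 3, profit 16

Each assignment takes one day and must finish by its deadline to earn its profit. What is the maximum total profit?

Take jobs in profit order; each goes to the latest open slot no later than its deadline.
Profit order: D=47 E=45 F=41 C=36 A=35 B=34 G=16
Assign: D→slot 5, E→slot 4, F→slot 1, C→slot 3, A→slot 2, B skipped, G skipped.
Slots: [1:F] [2:A] [3:C] [4:E] [5:D]
Profit = 41 + 35 + 36 + 45 + 47 = 204

204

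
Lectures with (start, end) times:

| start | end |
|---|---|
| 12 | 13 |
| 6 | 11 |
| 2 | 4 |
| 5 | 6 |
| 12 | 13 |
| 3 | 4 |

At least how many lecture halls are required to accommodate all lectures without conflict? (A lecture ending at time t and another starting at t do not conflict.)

Events (time:±→running): 2:+→1 3:+→2 … peak 2.

2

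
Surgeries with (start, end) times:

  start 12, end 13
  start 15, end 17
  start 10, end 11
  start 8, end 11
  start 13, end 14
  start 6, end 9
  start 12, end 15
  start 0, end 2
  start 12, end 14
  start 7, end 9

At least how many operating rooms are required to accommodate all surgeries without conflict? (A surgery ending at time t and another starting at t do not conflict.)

Count concurrent intervals with a sweep; the peak is the room count.
starts: [0, 6, 7, 8, 10, 12, 12, 12, 13, 15]
ends:   [2, 9, 9, 11, 11, 13, 14, 14, 15, 17]
s0→1 e2→0 s6→1 s7→2 s8→3  — peak 3.

3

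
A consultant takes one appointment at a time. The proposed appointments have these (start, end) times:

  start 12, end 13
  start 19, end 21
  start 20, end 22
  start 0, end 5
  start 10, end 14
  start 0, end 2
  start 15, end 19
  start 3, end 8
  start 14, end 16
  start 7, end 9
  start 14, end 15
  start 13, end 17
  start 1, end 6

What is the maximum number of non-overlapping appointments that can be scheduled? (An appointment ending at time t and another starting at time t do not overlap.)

Greedy by earliest finish: after sorting by end time, pick each interval compatible with the last pick.
Sorted by end: (0,2)  (0,5)  (1,6)  (3,8)  (7,9)  (12,13)  (10,14)  (14,15)  (14,16)  (13,17)  (15,19)  (19,21)  (20,22)
take (0,2); take (3,8); take (12,13); skip (10,14); take (14,15); skip (14,16); skip (13,17); take (15,19); take (19,21).
Selected 6 appointments.

6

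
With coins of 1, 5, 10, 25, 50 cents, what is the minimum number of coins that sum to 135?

135 = 2×50 + 1×25 + 1×10
Total coins = 2 + 1 + 1 = 4

4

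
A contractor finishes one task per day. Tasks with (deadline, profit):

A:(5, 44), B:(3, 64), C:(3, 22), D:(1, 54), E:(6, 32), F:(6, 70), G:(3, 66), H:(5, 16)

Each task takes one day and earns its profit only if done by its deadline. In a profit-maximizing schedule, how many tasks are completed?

6

Take jobs in profit order; each goes to the latest open slot no later than its deadline.
By profit: F(d6,70), G(d3,66), B(d3,64), D(d1,54), A(d5,44), E(d6,32), C(d3,22), H(d5,16)
F→slot 6; G→slot 3; B→slot 2; D→slot 1; A→slot 5; E→slot 4; C skipped; H skipped.
6 of 8 scheduled.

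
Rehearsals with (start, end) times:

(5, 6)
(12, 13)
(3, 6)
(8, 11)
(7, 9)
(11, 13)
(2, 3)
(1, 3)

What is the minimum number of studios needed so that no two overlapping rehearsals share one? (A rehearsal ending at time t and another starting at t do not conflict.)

2

Count concurrent intervals with a sweep; the peak is the room count.
starts: [1, 2, 3, 5, 7, 8, 11, 12]
ends:   [3, 3, 6, 6, 9, 11, 13, 13]
s1→1 s2→2  — peak 2.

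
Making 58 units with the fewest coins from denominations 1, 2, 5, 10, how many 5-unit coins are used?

Greedy: take as many of the largest coin as possible, then repeat with the remainder.
58 = 5×10 + 1×5 + 1×2 + 1×1
Count of 5: 1

1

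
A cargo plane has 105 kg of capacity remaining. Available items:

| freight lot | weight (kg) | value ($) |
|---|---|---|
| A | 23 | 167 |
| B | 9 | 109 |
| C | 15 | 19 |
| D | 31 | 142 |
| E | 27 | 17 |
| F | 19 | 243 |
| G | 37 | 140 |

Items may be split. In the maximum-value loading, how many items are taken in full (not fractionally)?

Greedy by value/weight ratio, highest first.
Order: F (243/19=12.79) > B (109/9=12.11) > A (167/23=7.26) > D (142/31=4.58) > G (140/37=3.78) > C (19/15=1.27) > E (17/27=0.63)
Fill: take F (19 @ 243) → take B (9 @ 109) → take A (23 @ 167) → take D (31 @ 142) → take 23/37 of G → 87.03; 105/105 used.
4 item(s) taken whole; one partial (take 23/37 of G).

4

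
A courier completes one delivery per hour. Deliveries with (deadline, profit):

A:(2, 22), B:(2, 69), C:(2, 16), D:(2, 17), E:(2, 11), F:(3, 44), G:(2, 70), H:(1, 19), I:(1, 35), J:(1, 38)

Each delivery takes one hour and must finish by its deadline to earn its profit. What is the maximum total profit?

Sort by profit descending; place each in the latest free slot ≤ its deadline.
By profit: G(d2,70), B(d2,69), F(d3,44), J(d1,38), I(d1,35), A(d2,22), H(d1,19), D(d2,17), C(d2,16), E(d2,11)
G→slot 2; B→slot 1; F→slot 3; J skipped; I skipped; A skipped; H skipped; D skipped; C skipped; E skipped.
Profit = 69 + 70 + 44 = 183

183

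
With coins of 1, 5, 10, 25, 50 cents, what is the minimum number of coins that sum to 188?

8

Greedy: take as many of the largest coin as possible, then repeat with the remainder.
188 − 3×50→38 − 1×25→13 − 1×10→3 − 3×1→0
Total coins = 3 + 1 + 1 + 3 = 8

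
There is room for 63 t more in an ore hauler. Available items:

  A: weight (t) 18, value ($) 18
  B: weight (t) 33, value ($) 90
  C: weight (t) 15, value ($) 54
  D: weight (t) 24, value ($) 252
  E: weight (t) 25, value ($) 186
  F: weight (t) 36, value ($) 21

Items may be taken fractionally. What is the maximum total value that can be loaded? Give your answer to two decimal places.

Order: D (252/24=10.50) > E (186/25=7.44) > C (54/15=3.60) > B (90/33=2.73) > A (18/18=1.00) > F (21/36=0.58)
Fill: take D (24 @ 252) → take E (25 @ 186) → take 14/15 of C → 50.40; 63/63 used.
Total value = 488.40

488.40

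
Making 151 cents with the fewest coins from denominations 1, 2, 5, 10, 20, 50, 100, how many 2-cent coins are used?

0

Use the largest denomination that fits, subtract, and repeat.
151 = 1×100 + 1×50 + 1×1
Count of 2: 0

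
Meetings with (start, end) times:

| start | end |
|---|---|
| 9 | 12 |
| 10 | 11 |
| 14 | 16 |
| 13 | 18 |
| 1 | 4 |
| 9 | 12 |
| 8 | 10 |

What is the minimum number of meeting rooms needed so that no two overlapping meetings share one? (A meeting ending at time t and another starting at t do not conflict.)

3

starts: [1, 8, 9, 9, 10, 13, 14]
ends:   [4, 10, 11, 12, 12, 16, 18]
s1→1 e4→0 s8→1 s9→2 s9→3  — peak 3.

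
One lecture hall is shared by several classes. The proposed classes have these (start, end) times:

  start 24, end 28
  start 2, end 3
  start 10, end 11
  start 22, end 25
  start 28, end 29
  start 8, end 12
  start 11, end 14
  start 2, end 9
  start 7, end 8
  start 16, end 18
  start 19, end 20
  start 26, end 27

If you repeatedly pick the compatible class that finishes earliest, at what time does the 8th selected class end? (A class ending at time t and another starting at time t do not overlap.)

27

By end time: (2,3), (7,8), (2,9), (10,11), (8,12), (11,14), (16,18), (19,20), (22,25), (26,27), (24,28), (28,29).
Pick (2,3); next start ≥ 3 → (7,8); next start ≥ 8 → (10,11); next start ≥ 11 → (11,14); next start ≥ 14 → (16,18); next start ≥ 18 → (19,20); next start ≥ 20 → (22,25); next start ≥ 25 → (26,27); next start ≥ 27 → (28,29).
Selected: (2,3) (7,8) (10,11) (11,14) (16,18) (19,20) (22,25) (26,27) (28,29)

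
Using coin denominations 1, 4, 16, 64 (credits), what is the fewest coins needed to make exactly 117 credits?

6

117 − 1×64→53 − 3×16→5 − 1×4→1 − 1×1→0
Total coins = 1 + 3 + 1 + 1 = 6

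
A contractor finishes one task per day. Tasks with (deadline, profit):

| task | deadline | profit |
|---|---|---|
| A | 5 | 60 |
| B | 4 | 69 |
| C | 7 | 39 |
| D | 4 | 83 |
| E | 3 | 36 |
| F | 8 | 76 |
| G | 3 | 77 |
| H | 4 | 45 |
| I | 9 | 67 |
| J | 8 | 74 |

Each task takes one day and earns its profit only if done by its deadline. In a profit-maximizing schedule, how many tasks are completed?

Profit order: D=83 G=77 F=76 J=74 B=69 I=67 A=60 H=45 C=39 E=36
Assign: D→slot 4, G→slot 3, F→slot 8, J→slot 7, B→slot 2, I→slot 9, A→slot 5, H→slot 1, C→slot 6, E skipped.
Slots: [1:H] [2:B] [3:G] [4:D] [5:A] [6:C] [7:J] [8:F] [9:I]
9 of 10 scheduled.

9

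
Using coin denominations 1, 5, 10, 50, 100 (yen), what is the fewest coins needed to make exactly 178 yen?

8

178 − 1×100→78 − 1×50→28 − 2×10→8 − 1×5→3 − 3×1→0
Total coins = 1 + 1 + 2 + 1 + 3 = 8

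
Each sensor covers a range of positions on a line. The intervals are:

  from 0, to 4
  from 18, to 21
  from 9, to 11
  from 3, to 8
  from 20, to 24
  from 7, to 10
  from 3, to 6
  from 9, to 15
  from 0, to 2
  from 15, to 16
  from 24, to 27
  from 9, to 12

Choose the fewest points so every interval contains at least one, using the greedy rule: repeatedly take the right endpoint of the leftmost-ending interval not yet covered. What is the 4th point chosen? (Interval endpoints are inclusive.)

16

Process intervals by earliest right end; each time one isn't hit yet, stab at its right endpoint.
By right end: [0,2]  [0,4]  [3,6]  [3,8]  [7,10]  [9,11]  [9,12]  [9,15]  [15,16]  [18,21]  [20,24]  [24,27]
[0,2] uncovered → point at 2; [3,6] uncovered → point at 6; [7,10] uncovered → point at 10; [15,16] uncovered → point at 16; [18,21] uncovered → point at 21; [24,27] uncovered → point at 27.
Points: 2, 6, 10, 16, 21, 27 (6 total).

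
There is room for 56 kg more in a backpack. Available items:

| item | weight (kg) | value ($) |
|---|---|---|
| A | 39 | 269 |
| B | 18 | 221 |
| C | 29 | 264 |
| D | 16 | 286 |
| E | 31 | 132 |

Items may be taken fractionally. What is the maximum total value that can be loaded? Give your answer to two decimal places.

Sort by value per unit weight and fill in that order.
Ratios (sorted): D 17.88, B 12.28, C 9.10, A 6.90, E 4.26
take D (16 @ 286); take B (18 @ 221); take 22/29 of C → 200.28. Capacity used 56/56.
Total value = 707.28

707.28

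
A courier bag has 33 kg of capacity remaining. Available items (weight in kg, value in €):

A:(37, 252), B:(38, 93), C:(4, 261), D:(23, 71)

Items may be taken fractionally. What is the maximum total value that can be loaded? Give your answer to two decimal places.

Greedy by value/weight ratio, highest first.
Order: C (261/4=65.25) > A (252/37=6.81) > D (71/23=3.09) > B (93/38=2.45)
Fill: take C (4 @ 261) → take 29/37 of A → 197.51; 33/33 used.
Total value = 458.51

458.51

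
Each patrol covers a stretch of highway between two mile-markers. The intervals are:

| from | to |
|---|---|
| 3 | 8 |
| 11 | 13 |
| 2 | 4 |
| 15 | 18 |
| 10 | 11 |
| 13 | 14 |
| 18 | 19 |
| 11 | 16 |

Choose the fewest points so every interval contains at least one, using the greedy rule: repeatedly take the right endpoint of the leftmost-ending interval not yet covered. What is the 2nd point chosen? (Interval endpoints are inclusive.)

Sort by right endpoint; whenever an interval is uncovered, place a point at its right end.
By right end: [2,4]  [3,8]  [10,11]  [11,13]  [13,14]  [11,16]  [15,18]  [18,19]
[2,4] uncovered → point at 4; [10,11] uncovered → point at 11; [13,14] uncovered → point at 14; [15,18] uncovered → point at 18.
Points: 4, 11, 14, 18 (4 total).

11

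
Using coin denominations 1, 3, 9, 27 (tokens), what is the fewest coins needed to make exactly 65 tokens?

Use the largest denomination that fits, subtract, and repeat.
65 = 2×27 + 1×9 + 2×1
Total coins = 2 + 1 + 2 = 5

5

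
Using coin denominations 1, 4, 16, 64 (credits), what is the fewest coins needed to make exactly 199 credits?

Use the largest denomination that fits, subtract, and repeat.
199 = 3×64 + 1×4 + 3×1
Total coins = 3 + 1 + 3 = 7

7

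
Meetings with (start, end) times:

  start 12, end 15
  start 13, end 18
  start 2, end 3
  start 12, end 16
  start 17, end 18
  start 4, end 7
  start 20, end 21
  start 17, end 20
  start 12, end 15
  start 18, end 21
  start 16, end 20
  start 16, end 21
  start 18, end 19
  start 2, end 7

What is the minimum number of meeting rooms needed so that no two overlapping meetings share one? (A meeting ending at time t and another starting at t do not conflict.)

5

Count concurrent intervals with a sweep; the peak is the room count.
starts: [2, 2, 4, 12, 12, 12, 13, 16, 16, 17, 17, 18, 18, 20]
ends:   [3, 7, 7, 15, 15, 16, 18, 18, 19, 20, 20, 21, 21, 21]
s2→1 s2→2 e3→1 s4→2 e7→1 e7→0 s12→1 s12→2 s12→3 s13→4 e15→3 e15→2 e16→1 s16→2 s16→3 s17→4 s17→5  — peak 5.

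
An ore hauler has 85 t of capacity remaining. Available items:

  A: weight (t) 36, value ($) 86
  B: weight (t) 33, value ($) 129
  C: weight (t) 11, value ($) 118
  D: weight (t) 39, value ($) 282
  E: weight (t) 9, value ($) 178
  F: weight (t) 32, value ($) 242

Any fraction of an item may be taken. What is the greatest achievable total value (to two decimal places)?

776.62

Order: E (178/9=19.78) > C (118/11=10.73) > F (242/32=7.56) > D (282/39=7.23) > B (129/33=3.91) > A (86/36=2.39)
Fill: take E (9 @ 178) → take C (11 @ 118) → take F (32 @ 242) → take 33/39 of D → 238.62; 85/85 used.
Total value = 776.62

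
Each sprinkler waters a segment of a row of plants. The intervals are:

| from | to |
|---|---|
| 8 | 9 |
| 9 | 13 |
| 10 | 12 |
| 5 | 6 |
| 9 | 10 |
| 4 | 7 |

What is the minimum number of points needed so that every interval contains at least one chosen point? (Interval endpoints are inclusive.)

3

Sort by right endpoint; whenever an interval is uncovered, place a point at its right end.
By right end: [5,6]  [4,7]  [8,9]  [9,10]  [10,12]  [9,13]
[5,6] uncovered → point at 6; [8,9] uncovered → point at 9; [10,12] uncovered → point at 12.
Points: 6, 9, 12 (3 total).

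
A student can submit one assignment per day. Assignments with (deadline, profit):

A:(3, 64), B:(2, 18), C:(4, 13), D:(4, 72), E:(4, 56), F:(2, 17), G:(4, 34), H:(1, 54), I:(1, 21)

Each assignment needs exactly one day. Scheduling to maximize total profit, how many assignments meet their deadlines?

4

Profit order: D=72 A=64 E=56 H=54 G=34 I=21 B=18 F=17 C=13
Assign: D→slot 4, A→slot 3, E→slot 2, H→slot 1, G skipped, I skipped, B skipped, F skipped, C skipped.
Slots: [1:H] [2:E] [3:A] [4:D]
4 of 9 scheduled.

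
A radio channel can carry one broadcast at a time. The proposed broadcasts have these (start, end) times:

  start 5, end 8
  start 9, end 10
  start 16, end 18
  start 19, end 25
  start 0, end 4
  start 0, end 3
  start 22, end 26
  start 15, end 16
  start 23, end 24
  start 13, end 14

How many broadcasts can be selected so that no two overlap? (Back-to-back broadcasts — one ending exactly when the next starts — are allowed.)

7

Sorted by end: (0,3)  (0,4)  (5,8)  (9,10)  (13,14)  (15,16)  (16,18)  (23,24)  (19,25)  (22,26)
take (0,3); take (5,8); take (9,10); take (13,14); take (15,16); take (16,18); take (23,24); skip (19,25).
Selected 7 broadcasts.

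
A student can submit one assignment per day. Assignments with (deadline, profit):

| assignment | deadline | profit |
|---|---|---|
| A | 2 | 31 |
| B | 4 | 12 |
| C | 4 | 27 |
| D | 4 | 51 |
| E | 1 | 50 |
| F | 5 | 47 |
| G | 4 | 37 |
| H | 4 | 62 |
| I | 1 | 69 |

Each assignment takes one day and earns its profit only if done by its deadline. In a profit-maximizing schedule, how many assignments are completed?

5

Sort by profit descending; place each in the latest free slot ≤ its deadline.
By profit: I(d1,69), H(d4,62), D(d4,51), E(d1,50), F(d5,47), G(d4,37), A(d2,31), C(d4,27), B(d4,12)
I→slot 1; H→slot 4; D→slot 3; E skipped; F→slot 5; G→slot 2; A skipped; C skipped; B skipped.
5 of 9 scheduled.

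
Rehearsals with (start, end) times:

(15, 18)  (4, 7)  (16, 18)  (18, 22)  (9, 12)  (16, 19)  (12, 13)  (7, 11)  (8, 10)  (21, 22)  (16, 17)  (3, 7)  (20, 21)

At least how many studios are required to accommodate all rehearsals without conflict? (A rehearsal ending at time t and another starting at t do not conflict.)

4

The answer is the maximum number of intervals overlapping at any instant.
Events (time:±→running): 3:+→1 4:+→2 7:-→1 7:-→0 7:+→1 8:+→2 9:+→3 10:-→2 11:-→1 12:-→0 12:+→1 13:-→0 15:+→1 16:+→2 16:+→3 16:+→4 … peak 4.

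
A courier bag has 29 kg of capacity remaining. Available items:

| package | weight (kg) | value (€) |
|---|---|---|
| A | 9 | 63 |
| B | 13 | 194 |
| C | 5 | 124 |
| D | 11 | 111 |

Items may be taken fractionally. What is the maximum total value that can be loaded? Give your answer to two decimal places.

429.00

Ratios (sorted): C 24.80, B 14.92, D 10.09, A 7.00
take C (5 @ 124); take B (13 @ 194); take D (11 @ 111). Capacity used 29/29.
Total value = 429.00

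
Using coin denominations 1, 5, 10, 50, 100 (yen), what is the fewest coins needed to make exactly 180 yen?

5

Greedy: take as many of the largest coin as possible, then repeat with the remainder.
180 − 1×100→80 − 1×50→30 − 3×10→0
Total coins = 1 + 1 + 3 = 5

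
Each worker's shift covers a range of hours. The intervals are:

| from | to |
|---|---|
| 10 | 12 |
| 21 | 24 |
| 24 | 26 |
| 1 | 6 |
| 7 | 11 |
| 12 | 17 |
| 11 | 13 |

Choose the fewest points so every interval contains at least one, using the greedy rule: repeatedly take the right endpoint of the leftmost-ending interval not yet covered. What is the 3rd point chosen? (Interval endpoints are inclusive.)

17

Process intervals by earliest right end; each time one isn't hit yet, stab at its right endpoint.
Sorted: [1,6] [7,11] [10,12] [11,13] [12,17] [21,24] [24,26]
{[1,6]} hit by 6; {[7,11],[10,12],[11,13]} hit by 11; {[12,17]} hit by 17; {[21,24],[24,26]} hit by 24.
Points: 6, 11, 17, 24 (4 total).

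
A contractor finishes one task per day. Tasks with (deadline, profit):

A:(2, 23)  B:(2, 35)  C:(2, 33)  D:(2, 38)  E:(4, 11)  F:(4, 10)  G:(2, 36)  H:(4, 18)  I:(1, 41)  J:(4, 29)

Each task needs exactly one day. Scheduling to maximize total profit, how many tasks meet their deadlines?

Profit order: I=41 D=38 G=36 B=35 C=33 J=29 A=23 H=18 E=11 F=10
Assign: I→slot 1, D→slot 2, G skipped, B skipped, C skipped, J→slot 4, A skipped, H→slot 3, E skipped, F skipped.
Slots: [1:I] [2:D] [3:H] [4:J]
4 of 10 scheduled.

4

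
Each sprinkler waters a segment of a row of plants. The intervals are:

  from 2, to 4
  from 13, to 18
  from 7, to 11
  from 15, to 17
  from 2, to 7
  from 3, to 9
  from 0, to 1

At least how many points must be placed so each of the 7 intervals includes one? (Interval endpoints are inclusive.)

4

Process intervals by earliest right end; each time one isn't hit yet, stab at its right endpoint.
Sorted: [0,1] [2,4] [2,7] [3,9] [7,11] [15,17] [13,18]
{[0,1]} hit by 1; {[2,4],[2,7],[3,9]} hit by 4; {[7,11]} hit by 11; {[15,17],[13,18]} hit by 17.
Points: 1, 4, 11, 17 (4 total).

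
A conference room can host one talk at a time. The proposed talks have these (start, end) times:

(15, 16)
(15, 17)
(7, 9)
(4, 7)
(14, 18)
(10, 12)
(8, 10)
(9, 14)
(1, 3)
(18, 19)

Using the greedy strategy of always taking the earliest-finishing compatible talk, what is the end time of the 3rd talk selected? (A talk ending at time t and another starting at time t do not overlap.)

Order by finish time; keep every interval that doesn't clash with the previous kept one.
By end time: (1,3), (4,7), (7,9), (8,10), (10,12), (9,14), (15,16), (15,17), (14,18), (18,19).
Pick (1,3); next start ≥ 3 → (4,7); next start ≥ 7 → (7,9); next start ≥ 9 → (10,12); next start ≥ 12 → (15,16); next start ≥ 16 → (18,19).
Selected: (1,3) (4,7) (7,9) (10,12) (15,16) (18,19)

9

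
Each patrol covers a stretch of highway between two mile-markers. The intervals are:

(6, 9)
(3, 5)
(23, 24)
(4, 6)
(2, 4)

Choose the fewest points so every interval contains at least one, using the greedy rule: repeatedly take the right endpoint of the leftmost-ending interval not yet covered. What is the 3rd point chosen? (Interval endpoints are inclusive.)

24

Sort by right endpoint; whenever an interval is uncovered, place a point at its right end.
By right end: [2,4]  [3,5]  [4,6]  [6,9]  [23,24]
[2,4] uncovered → point at 4; [6,9] uncovered → point at 9; [23,24] uncovered → point at 24.
Points: 4, 9, 24 (3 total).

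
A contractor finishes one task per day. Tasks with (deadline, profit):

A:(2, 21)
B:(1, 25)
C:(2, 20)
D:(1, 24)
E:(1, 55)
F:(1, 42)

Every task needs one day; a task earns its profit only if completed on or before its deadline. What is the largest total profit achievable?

76

Sort by profit descending; place each in the latest free slot ≤ its deadline.
By profit: E(d1,55), F(d1,42), B(d1,25), D(d1,24), A(d2,21), C(d2,20)
E→slot 1; F skipped; B skipped; D skipped; A→slot 2; C skipped.
Profit = 55 + 21 = 76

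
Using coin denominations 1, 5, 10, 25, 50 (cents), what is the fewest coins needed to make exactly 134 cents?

8

134 − 2×50→34 − 1×25→9 − 1×5→4 − 4×1→0
Total coins = 2 + 1 + 1 + 4 = 8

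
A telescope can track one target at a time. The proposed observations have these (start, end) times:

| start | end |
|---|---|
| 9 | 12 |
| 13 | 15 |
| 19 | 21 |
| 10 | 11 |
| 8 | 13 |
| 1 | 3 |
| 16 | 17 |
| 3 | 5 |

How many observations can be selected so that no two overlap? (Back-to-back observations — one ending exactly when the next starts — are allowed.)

6

Order by finish time; keep every interval that doesn't clash with the previous kept one.
Sorted by end: (1,3)  (3,5)  (10,11)  (9,12)  (8,13)  (13,15)  (16,17)  (19,21)
take (1,3); take (3,5); take (10,11); take (13,15); take (16,17); take (19,21).
Selected 6 observations.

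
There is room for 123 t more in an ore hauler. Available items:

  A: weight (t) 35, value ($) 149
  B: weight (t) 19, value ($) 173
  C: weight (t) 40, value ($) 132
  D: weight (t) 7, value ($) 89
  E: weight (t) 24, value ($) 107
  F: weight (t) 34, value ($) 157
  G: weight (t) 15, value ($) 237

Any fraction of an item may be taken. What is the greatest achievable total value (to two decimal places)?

Greedy by value/weight ratio, highest first.
Ratios (sorted): G 15.80, D 12.71, B 9.11, F 4.62, E 4.46, A 4.26, C 3.30
take G (15 @ 237); take D (7 @ 89); take B (19 @ 173); take F (34 @ 157); take E (24 @ 107); take 24/35 of A → 102.17. Capacity used 123/123.
Total value = 865.17

865.17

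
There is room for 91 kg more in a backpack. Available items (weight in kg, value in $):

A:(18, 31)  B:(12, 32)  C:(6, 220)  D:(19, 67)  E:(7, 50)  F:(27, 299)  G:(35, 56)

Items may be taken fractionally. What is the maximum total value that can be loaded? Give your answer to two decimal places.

Greedy by value/weight ratio, highest first.
Ratios (sorted): C 36.67, F 11.07, E 7.14, D 3.53, B 2.67, A 1.72, G 1.60
take C (6 @ 220); take F (27 @ 299); take E (7 @ 50); take D (19 @ 67); take B (12 @ 32); take A (18 @ 31); take 2/35 of G → 3.20. Capacity used 91/91.
Total value = 702.20

702.20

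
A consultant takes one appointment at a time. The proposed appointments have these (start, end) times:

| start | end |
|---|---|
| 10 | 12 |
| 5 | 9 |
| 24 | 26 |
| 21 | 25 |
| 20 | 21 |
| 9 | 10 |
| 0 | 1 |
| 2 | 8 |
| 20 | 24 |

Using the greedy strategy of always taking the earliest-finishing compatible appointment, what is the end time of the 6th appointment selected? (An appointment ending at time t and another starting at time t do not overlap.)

25

Sorted by end: (0,1)  (2,8)  (5,9)  (9,10)  (10,12)  (20,21)  (20,24)  (21,25)  (24,26)
take (0,1); take (2,8); skip (5,9); take (9,10); take (10,12); take (20,21); take (21,25).
Selected: (0,1) (2,8) (9,10) (10,12) (20,21) (21,25)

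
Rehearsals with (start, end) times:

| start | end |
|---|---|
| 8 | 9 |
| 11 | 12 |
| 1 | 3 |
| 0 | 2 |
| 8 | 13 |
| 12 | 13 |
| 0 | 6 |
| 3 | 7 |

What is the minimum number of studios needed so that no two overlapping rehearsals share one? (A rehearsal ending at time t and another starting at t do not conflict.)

Count concurrent intervals with a sweep; the peak is the room count.
starts: [0, 0, 1, 3, 8, 8, 11, 12]
ends:   [2, 3, 6, 7, 9, 12, 13, 13]
s0→1 s0→2 s1→3  — peak 3.

3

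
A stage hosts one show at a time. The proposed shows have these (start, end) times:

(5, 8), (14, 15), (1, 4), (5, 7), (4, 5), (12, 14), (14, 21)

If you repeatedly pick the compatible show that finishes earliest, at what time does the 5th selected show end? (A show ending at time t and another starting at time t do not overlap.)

By end time: (1,4), (4,5), (5,7), (5,8), (12,14), (14,15), (14,21).
Pick (1,4); next start ≥ 4 → (4,5); next start ≥ 5 → (5,7); next start ≥ 7 → (12,14); next start ≥ 14 → (14,15).
Selected: (1,4) (4,5) (5,7) (12,14) (14,15)

15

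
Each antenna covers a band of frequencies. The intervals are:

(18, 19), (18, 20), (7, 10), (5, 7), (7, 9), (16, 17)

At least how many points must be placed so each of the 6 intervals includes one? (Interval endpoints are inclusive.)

Sorted: [5,7] [7,9] [7,10] [16,17] [18,19] [18,20]
{[5,7],[7,9],[7,10]} hit by 7; {[16,17]} hit by 17; {[18,19],[18,20]} hit by 19.
Points: 7, 17, 19 (3 total).

3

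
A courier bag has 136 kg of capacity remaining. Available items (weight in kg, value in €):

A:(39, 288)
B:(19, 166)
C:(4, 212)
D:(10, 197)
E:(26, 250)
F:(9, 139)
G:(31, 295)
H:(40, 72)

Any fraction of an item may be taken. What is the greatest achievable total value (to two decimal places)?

1532.23

Greedy by value/weight ratio, highest first.
Order: C (212/4=53.00) > D (197/10=19.70) > F (139/9=15.44) > E (250/26=9.62) > G (295/31=9.52) > B (166/19=8.74) > A (288/39=7.38) > H (72/40=1.80)
Fill: take C (4 @ 212) → take D (10 @ 197) → take F (9 @ 139) → take E (26 @ 250) → take G (31 @ 295) → take B (19 @ 166) → take 37/39 of A → 273.23; 136/136 used.
Total value = 1532.23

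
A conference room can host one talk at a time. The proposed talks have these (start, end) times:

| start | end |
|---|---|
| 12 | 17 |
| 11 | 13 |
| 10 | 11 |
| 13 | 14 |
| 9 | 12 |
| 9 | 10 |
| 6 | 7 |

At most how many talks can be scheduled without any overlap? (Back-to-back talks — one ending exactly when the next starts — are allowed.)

Sort by end time and greedily take each interval whose start is ≥ the last chosen end.
By end time: (6,7), (9,10), (10,11), (9,12), (11,13), (13,14), (12,17).
Pick (6,7); next start ≥ 7 → (9,10); next start ≥ 10 → (10,11); next start ≥ 11 → (11,13); next start ≥ 13 → (13,14).
Selected 5 talks.

5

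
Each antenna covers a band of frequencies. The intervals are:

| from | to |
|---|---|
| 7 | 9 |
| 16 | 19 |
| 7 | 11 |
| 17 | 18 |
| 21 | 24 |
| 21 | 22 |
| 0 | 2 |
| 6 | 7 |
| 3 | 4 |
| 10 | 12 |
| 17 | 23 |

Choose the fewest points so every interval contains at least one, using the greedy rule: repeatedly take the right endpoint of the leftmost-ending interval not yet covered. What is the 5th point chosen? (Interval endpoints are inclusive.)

Process intervals by earliest right end; each time one isn't hit yet, stab at its right endpoint.
Sorted: [0,2] [3,4] [6,7] [7,9] [7,11] [10,12] [17,18] [16,19] [21,22] [17,23] [21,24]
{[0,2]} hit by 2; {[3,4]} hit by 4; {[6,7],[7,9],[7,11]} hit by 7; {[10,12]} hit by 12; {[17,18],[16,19]} hit by 18; {[21,22],[17,23],[21,24]} hit by 22.
Points: 2, 4, 7, 12, 18, 22 (6 total).

18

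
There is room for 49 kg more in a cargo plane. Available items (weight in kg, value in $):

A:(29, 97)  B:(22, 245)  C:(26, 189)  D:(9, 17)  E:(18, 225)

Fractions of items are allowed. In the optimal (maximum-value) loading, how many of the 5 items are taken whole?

Greedy by value/weight ratio, highest first.
Order: E (225/18=12.50) > B (245/22=11.14) > C (189/26=7.27) > A (97/29=3.34) > D (17/9=1.89)
Fill: take E (18 @ 225) → take B (22 @ 245) → take 9/26 of C → 65.42; 49/49 used.
2 item(s) taken whole; one partial (take 9/26 of C).

2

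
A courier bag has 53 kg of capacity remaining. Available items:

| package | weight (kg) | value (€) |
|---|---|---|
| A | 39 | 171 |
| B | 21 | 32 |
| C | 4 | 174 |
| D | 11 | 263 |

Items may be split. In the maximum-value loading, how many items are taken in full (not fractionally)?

2

Order: C (174/4=43.50) > D (263/11=23.91) > A (171/39=4.38) > B (32/21=1.52)
Fill: take C (4 @ 174) → take D (11 @ 263) → take 38/39 of A → 166.62; 53/53 used.
2 item(s) taken whole; one partial (take 38/39 of A).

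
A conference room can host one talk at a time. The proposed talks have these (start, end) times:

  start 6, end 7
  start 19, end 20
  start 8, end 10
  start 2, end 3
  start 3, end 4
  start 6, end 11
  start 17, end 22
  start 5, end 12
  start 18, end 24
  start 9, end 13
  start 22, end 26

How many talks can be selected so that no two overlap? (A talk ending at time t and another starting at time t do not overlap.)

6

Sorted by end: (2,3)  (3,4)  (6,7)  (8,10)  (6,11)  (5,12)  (9,13)  (19,20)  (17,22)  (18,24)  (22,26)
take (2,3); take (3,4); take (6,7); take (8,10); take (19,20); take (22,26).
Selected 6 talks.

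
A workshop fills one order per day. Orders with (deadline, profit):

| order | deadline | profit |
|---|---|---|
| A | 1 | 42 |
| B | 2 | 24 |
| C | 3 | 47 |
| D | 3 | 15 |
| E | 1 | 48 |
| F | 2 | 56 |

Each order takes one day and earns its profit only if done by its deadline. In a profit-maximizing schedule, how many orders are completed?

3

Take jobs in profit order; each goes to the latest open slot no later than its deadline.
Profit order: F=56 E=48 C=47 A=42 B=24 D=15
Assign: F→slot 2, E→slot 1, C→slot 3, A skipped, B skipped, D skipped.
Slots: [1:E] [2:F] [3:C]
3 of 6 scheduled.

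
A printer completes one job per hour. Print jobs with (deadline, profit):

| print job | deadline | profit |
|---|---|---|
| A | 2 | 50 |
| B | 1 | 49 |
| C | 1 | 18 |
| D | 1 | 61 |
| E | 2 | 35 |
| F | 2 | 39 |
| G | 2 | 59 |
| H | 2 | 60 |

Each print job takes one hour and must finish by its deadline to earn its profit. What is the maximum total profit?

121

Take jobs in profit order; each goes to the latest open slot no later than its deadline.
By profit: D(d1,61), H(d2,60), G(d2,59), A(d2,50), B(d1,49), F(d2,39), E(d2,35), C(d1,18)
D→slot 1; H→slot 2; G skipped; A skipped; B skipped; F skipped; E skipped; C skipped.
Profit = 61 + 60 = 121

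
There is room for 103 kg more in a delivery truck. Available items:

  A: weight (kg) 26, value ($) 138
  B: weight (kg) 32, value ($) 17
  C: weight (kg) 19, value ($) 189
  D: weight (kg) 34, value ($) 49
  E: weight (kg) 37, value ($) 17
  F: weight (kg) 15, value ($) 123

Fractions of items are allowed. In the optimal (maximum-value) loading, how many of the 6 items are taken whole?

4

Sort by value per unit weight and fill in that order.
Ratios (sorted): C 9.95, F 8.20, A 5.31, D 1.44, B 0.53, E 0.46
take C (19 @ 189); take F (15 @ 123); take A (26 @ 138); take D (34 @ 49); take 9/32 of B → 4.78. Capacity used 103/103.
4 item(s) taken whole; one partial (take 9/32 of B).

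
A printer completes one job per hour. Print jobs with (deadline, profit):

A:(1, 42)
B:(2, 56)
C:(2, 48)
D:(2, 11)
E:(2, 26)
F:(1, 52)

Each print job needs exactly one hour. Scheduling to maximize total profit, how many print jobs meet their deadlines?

2

Profit order: B=56 F=52 C=48 A=42 E=26 D=11
Assign: B→slot 2, F→slot 1, C skipped, A skipped, E skipped, D skipped.
Slots: [1:F] [2:B]
2 of 6 scheduled.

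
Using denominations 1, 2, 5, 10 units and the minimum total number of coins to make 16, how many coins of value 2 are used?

0

Use the largest denomination that fits, subtract, and repeat.
16 − 1×10→6 − 1×5→1 − 1×1→0
Count of 2: 0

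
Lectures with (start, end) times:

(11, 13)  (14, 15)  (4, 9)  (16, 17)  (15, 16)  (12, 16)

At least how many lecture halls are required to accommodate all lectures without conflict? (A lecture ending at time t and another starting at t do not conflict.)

starts: [4, 11, 12, 14, 15, 16]
ends:   [9, 13, 15, 16, 16, 17]
s4→1 e9→0 s11→1 s12→2  — peak 2.

2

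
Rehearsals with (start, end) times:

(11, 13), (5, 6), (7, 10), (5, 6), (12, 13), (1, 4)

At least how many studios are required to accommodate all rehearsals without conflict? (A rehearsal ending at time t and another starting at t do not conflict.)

starts: [1, 5, 5, 7, 11, 12]
ends:   [4, 6, 6, 10, 13, 13]
s1→1 e4→0 s5→1 s5→2  — peak 2.

2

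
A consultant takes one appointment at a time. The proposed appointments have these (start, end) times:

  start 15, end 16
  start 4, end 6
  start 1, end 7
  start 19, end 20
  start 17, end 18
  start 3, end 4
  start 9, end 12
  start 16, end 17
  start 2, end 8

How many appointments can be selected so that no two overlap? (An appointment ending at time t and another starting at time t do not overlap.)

7

By end time: (3,4), (4,6), (1,7), (2,8), (9,12), (15,16), (16,17), (17,18), (19,20).
Pick (3,4); next start ≥ 4 → (4,6); next start ≥ 6 → (9,12); next start ≥ 12 → (15,16); next start ≥ 16 → (16,17); next start ≥ 17 → (17,18); next start ≥ 18 → (19,20).
Selected 7 appointments.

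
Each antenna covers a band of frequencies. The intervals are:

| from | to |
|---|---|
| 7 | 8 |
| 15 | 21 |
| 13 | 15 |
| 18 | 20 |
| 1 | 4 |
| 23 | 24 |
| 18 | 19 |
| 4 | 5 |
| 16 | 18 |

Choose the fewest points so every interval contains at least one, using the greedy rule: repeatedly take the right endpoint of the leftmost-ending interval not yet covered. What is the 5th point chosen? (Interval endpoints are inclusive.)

24

By right end: [1,4]  [4,5]  [7,8]  [13,15]  [16,18]  [18,19]  [18,20]  [15,21]  [23,24]
[1,4] uncovered → point at 4; [7,8] uncovered → point at 8; [13,15] uncovered → point at 15; [16,18] uncovered → point at 18; [23,24] uncovered → point at 24.
Points: 4, 8, 15, 18, 24 (5 total).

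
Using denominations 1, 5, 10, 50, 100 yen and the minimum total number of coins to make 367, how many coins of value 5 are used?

Use the largest denomination that fits, subtract, and repeat.
367 = 3×100 + 1×50 + 1×10 + 1×5 + 2×1
Count of 5: 1

1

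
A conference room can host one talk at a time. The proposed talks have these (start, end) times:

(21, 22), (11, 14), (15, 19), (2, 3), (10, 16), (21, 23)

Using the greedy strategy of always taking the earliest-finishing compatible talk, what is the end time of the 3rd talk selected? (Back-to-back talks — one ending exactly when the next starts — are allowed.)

19

Sort by end time and greedily take each interval whose start is ≥ the last chosen end.
Sorted by end: (2,3)  (11,14)  (10,16)  (15,19)  (21,22)  (21,23)
take (2,3); take (11,14); take (15,19); take (21,22); skip (21,23).
Selected: (2,3) (11,14) (15,19) (21,22)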